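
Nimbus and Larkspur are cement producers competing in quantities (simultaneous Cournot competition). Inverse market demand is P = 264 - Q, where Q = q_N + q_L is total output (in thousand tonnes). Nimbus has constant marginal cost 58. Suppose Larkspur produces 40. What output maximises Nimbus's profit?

With the rival's output fixed at 40, Nimbus's profit is π_N = (264 - 40 - q_N)q_N - (58q_N) = (224 - q_N)q_N - (58q_N).
∂π_N/∂q_N = 166 - 2q_N = 0, so q_N = 83.

83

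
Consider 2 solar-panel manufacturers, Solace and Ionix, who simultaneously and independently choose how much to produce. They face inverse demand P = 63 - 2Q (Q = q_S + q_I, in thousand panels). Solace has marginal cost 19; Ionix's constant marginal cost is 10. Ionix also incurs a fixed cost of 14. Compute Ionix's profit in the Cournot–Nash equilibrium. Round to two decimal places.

Solace's profit: π_S = (63 - 2Q)q_S - (19q_S). Setting ∂π_S/∂q_S = 0: 44 - 4q_S - 2(q_I) = 0.
Ionix's profit: π_I = (63 - 2Q)q_I - (10q_I). Setting ∂π_I/∂q_I = 0: 53 - 4q_I - 2(q_S) = 0.
Rearranging gives the reaction functions q_S = (44 - 2q_I)/4 and q_I = (53 - 2q_S)/4.
Solving the pair: q_S = 35/6, q_I = 31/3.
Price P = 63 - 2·(97/6) = 92/3.
Ionix's profit: (92/3 - 10)·(31/3) - 14 = 1796/9.

199.56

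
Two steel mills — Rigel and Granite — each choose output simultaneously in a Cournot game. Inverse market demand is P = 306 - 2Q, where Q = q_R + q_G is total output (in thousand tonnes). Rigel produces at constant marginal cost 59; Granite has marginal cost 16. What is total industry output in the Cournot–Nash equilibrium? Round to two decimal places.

Rigel's profit: π_R = (306 - 2Q)q_R - (59q_R). Setting ∂π_R/∂q_R = 0: 247 - 4q_R - 2(q_G) = 0.
Granite's profit: π_G = (306 - 2Q)q_G - (16q_G). Setting ∂π_G/∂q_G = 0: 290 - 4q_G - 2(q_R) = 0.
Best responses: q_R = (247 - 2q_G)/4, q_G = (290 - 2q_R)/4.
Solving the pair: q_R = 34, q_G = 111/2.
Total output Q = 34 + 111/2 = 179/2.

89.50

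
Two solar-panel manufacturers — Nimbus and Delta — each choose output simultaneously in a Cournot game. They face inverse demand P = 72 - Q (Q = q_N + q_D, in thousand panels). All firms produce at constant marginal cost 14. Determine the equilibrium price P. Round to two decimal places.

33.33

Each firm earns π_i = (72 - Q)q_i - 14q_i.
First-order condition (treating rivals' output as given): 58 - 2q_i - q_j = 0.
By symmetry each firm produces the same amount; substituting q_j = q_i yields q_i = 58/3.
Total output Q = 116/3, so price P = 72 - 116/3 = 100/3.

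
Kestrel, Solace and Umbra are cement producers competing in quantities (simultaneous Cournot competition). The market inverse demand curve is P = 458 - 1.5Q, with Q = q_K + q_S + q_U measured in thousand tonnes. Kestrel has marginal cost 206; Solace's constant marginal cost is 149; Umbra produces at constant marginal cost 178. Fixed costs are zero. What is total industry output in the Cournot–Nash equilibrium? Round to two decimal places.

140.17

Kestrel's profit: π_K = (458 - 1.5Q)q_K - (206q_K). Setting ∂π_K/∂q_K = 0: 252 - 3q_K - (3/2)(q_S + q_U) = 0.
Solace's first-order condition: 309 - 3q_S - (3/2)(q_K + q_U) = 0.
Umbra's profit: π_U = (458 - 1.5Q)q_U - (178q_U). Setting ∂π_U/∂q_U = 0: 280 - 3q_U - (3/2)(q_K + q_S) = 0.
Adding the 3 first-order conditions: 841 − 6Q = 0, so Q = 841/6.
Back-substituting: q_K = (252 − 841/4)/(3/2) = 167/6, q_S = (309 − 841/4)/(3/2) = 395/6, q_U = (280 − 841/4)/(3/2) = 93/2.
Total output Q = 167/6 + 395/6 + 93/2 = 841/6.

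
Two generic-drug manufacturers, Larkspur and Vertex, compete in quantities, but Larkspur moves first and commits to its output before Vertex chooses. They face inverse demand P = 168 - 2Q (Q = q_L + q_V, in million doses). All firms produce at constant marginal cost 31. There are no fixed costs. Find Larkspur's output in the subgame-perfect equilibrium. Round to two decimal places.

Solve by backward induction. Given q_L, the follower Vertex maximises π_V = (168 - 2q_L - 2q_V)q_V - 31q_V.
Setting the follower's marginal profit to zero, 137 - 2q_L - 4q_V = 0, i.e. q_V = (137 - 2q_L)/4.
The leader anticipates this reaction. Substituting into P = 168 - 2Q gives P = 199/2 - q_L, so π_L = (199/2 - q_L)q_L - 31q_L.
Leader FOC: 137/2 - 2q_L = 0, so q_L = 137/4.
Then q_V = (137 - 2·(137/4))/4 = 137/8.

34.25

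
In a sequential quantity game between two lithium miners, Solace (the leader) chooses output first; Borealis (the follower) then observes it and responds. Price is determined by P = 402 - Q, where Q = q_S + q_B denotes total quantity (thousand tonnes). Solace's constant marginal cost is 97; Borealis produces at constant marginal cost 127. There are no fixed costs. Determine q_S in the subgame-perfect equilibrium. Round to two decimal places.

167.50

The follower Borealis best-responds to any q_S: π_B = (402 - Q)q_B - 127q_B.
Setting the follower's marginal profit to zero, 275 - q_S - 2q_B = 0, i.e. q_B = (275 - q_S)/2.
Solace substitutes q_B(q_S) into its own profit: π_S = q_S(402 - q_S - (275 - q_S)/2) - 97q_S = (529/2 - (1/2)q_S)q_S - 97q_S.
Maximising: ∂π_S/∂q_S = 335/2 - q_S = 0, giving q_S = 335/2.
Then q_B = (275 - 335/2)/2 = 215/4.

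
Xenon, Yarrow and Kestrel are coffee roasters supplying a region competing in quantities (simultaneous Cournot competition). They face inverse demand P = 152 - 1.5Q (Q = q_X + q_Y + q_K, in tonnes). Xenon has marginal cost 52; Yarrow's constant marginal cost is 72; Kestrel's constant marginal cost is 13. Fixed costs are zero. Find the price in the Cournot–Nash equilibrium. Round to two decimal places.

Xenon's profit: π_X = (152 - 1.5Q)q_X - (52q_X). Setting ∂π_X/∂q_X = 0: 100 - 3q_X - (3/2)(q_Y + q_K) = 0.
Yarrow's first-order condition: 80 - 3q_Y - (3/2)(q_X + q_K) = 0.
Kestrel's first-order condition: 139 - 3q_K - (3/2)(q_X + q_Y) = 0.
Adding the 3 first-order conditions: 319 − 6Q = 0, so Q = 319/6.
Back-substituting: q_X = (100 − 319/4)/(3/2) = 27/2, q_Y = (80 − 319/4)/(3/2) = 1/6, q_K = (139 − 319/4)/(3/2) = 79/2.
Total output Q = 319/6, so price P = 152 - (3/2)·(319/6) = 289/4.

72.25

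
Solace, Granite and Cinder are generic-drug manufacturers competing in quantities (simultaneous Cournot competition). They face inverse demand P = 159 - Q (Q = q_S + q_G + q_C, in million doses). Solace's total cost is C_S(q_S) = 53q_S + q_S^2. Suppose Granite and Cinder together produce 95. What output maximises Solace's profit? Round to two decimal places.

With rivals' combined output fixed at 95, Solace's profit is π_S = (159 - 95 - q_S)q_S - (53q_S + q_S²) = (64 - q_S)q_S - (53q_S + q_S²).
∂π_S/∂q_S = 11 - 4q_S = 0, so q_S = 11/4.

2.75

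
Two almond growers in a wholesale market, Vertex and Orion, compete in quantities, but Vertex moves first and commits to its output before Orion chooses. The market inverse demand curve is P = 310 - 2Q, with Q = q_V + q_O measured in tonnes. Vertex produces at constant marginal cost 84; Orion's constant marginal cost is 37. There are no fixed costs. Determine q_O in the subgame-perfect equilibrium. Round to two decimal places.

45.88

Solve by backward induction. Given q_V, the follower Orion maximises π_O = (310 - 2q_V - 2q_O)q_O - 37q_O.
Follower FOC: 273 - 2q_V - 4q_O = 0, so q_O(q_V) = (273 - 2q_V)/4.
The leader anticipates this reaction. Substituting into P = 310 - 2Q gives P = 347/2 - q_V, so π_V = (347/2 - q_V)q_V - 84q_V.
The leader's first-order condition 179/2 - 2q_V = 0 yields q_V = 179/4.
Then q_O = (273 - 2·(179/4))/4 = 367/8.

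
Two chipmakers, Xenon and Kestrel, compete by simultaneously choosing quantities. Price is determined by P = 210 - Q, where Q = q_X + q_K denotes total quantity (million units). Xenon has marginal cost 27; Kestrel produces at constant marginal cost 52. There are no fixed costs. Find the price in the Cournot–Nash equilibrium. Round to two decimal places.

96.33

Xenon's profit: π_X = (210 - Q)q_X - (27q_X). Setting ∂π_X/∂q_X = 0: 183 - 2q_X - (q_K) = 0.
Kestrel's profit: π_K = (210 - Q)q_K - (52q_K). Setting ∂π_K/∂q_K = 0: 158 - 2q_K - (q_X) = 0.
So q_X = (183 - q_K)/2 and q_K = (158 - q_X)/2.
Solving the pair: q_X = 208/3, q_K = 133/3.
Total output Q = 341/3, so price P = 210 - 341/3 = 289/3.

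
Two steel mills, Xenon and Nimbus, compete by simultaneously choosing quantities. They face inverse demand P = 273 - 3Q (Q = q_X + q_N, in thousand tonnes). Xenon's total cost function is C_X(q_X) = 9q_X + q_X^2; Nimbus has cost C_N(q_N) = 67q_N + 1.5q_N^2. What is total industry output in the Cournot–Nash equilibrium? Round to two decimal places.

Xenon's profit: π_X = (273 - 3Q)q_X - (9q_X + q_X²). Setting ∂π_X/∂q_X = 0: 264 - 8q_X - 3(q_N) = 0.
Nimbus's first-order condition: 206 - 9q_N - 3(q_X) = 0.
Best responses: q_X = (264 - 3q_N)/8, q_N = (206 - 3q_X)/9.
Substituting one into the other gives q_X = 586/21 and q_N = 856/63.
Total output Q = 586/21 + 856/63 = 41.4921.

41.49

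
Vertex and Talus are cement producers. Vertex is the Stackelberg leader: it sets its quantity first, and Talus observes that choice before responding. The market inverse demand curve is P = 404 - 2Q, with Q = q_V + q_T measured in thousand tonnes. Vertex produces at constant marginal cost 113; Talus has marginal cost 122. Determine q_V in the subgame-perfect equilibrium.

Solve by backward induction. Given q_V, the follower Talus maximises π_T = (404 - 2q_V - 2q_T)q_T - 122q_T.
Follower FOC: 282 - 2q_V - 4q_T = 0, so q_T(q_V) = (282 - 2q_V)/4.
The leader anticipates this reaction. Substituting into P = 404 - 2Q gives P = 263 - q_V, so π_V = (263 - q_V)q_V - 113q_V.
Maximising: ∂π_V/∂q_V = 150 - 2q_V = 0, giving q_V = 75.
Then q_T = (282 - 2·75)/4 = 33.

75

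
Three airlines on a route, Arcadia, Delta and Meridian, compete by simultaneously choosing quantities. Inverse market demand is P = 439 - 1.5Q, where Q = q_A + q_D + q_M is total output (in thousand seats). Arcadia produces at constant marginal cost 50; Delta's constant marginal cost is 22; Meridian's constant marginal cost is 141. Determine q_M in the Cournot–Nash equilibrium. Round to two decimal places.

Arcadia's profit: π_A = (439 - 1.5Q)q_A - (50q_A). Setting ∂π_A/∂q_A = 0: 389 - 3q_A - (3/2)(q_D + q_M) = 0.
Delta's profit: π_D = (439 - 1.5Q)q_D - (22q_D). Setting ∂π_D/∂q_D = 0: 417 - 3q_D - (3/2)(q_A + q_M) = 0.
Meridian's profit: π_M = (439 - 1.5Q)q_M - (141q_M). Setting ∂π_M/∂q_M = 0: 298 - 3q_M - (3/2)(q_A + q_D) = 0.
Adding the 3 conditions: 1104 − 3Q − 3Q = 0, i.e. Q = 184.
Back-substituting: q_A = (389 − 276)/(3/2) = 226/3, q_D = (417 − 276)/(3/2) = 94, q_M = (298 − 276)/(3/2) = 44/3.

14.67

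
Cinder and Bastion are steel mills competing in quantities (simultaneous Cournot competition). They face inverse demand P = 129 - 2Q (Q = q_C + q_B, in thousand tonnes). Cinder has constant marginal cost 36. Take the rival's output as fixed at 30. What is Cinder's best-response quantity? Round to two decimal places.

With the rival's output fixed at 30, Cinder's profit is π_C = (129 - 2·30 - 2q_C)q_C - (36q_C) = (69 - 2q_C)q_C - (36q_C).
∂π_C/∂q_C = 33 - 4q_C = 0, so q_C = 33/4.

8.25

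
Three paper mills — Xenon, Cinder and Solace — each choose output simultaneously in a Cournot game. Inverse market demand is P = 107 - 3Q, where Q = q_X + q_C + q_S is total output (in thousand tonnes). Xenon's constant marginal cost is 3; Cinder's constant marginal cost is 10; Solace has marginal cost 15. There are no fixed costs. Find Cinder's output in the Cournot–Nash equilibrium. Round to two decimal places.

Xenon's profit: π_X = (107 - 3Q)q_X - (3q_X). Setting ∂π_X/∂q_X = 0: 104 - 6q_X - 3(q_C + q_S) = 0.
Cinder's first-order condition: 97 - 6q_C - 3(q_X + q_S) = 0.
Solace's profit: π_S = (107 - 3Q)q_S - (15q_S). Setting ∂π_S/∂q_S = 0: 92 - 6q_S - 3(q_X + q_C) = 0.
Adding the 3 first-order conditions: 293 − 12Q = 0, so Q = 293/12.
Back-substituting: q_X = (104 − 293/4)/3 = 41/4, q_C = (97 − 293/4)/3 = 95/12, q_S = (92 − 293/4)/3 = 25/4.

7.92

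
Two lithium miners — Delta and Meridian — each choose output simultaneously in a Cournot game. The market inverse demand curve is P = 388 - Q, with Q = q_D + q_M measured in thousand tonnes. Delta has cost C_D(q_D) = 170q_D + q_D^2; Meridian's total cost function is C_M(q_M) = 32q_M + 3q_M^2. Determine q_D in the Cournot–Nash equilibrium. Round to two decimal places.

Delta's profit: π_D = (388 - Q)q_D - (170q_D + q_D²). Setting ∂π_D/∂q_D = 0: 218 - 4q_D - (q_M) = 0.
Meridian's first-order condition: 356 - 8q_M - (q_D) = 0.
Best responses: q_D = (218 - q_M)/4, q_M = (356 - q_D)/8.
Solving the pair: q_D = 1388/31, q_M = 1206/31.

44.77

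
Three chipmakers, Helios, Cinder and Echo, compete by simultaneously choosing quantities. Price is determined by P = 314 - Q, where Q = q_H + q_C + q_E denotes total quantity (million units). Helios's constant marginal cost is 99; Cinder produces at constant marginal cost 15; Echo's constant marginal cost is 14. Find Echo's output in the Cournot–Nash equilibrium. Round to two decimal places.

Helios's profit: π_H = (314 - Q)q_H - (99q_H). Setting ∂π_H/∂q_H = 0: 215 - 2q_H - (q_C + q_E) = 0.
Cinder's profit: π_C = (314 - Q)q_C - (15q_C). Setting ∂π_C/∂q_C = 0: 299 - 2q_C - (q_H + q_E) = 0.
Echo's first-order condition: 300 - 2q_E - (q_H + q_C) = 0.
Adding the 3 conditions: 814 − 2Q − 2Q = 0, i.e. Q = 407/2.
Back-substituting: q_H = (215 − 407/2) = 23/2, q_C = (299 − 407/2) = 191/2, q_E = (300 − 407/2) = 193/2.

96.50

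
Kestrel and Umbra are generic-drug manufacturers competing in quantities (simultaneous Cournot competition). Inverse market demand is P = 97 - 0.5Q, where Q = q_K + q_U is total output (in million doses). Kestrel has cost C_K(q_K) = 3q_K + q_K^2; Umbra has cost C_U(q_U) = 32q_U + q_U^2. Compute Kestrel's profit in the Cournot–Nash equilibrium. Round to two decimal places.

1219.60

Kestrel's profit: π_K = (97 - 0.5Q)q_K - (3q_K + q_K²). Setting ∂π_K/∂q_K = 0: 94 - 3q_K - (1/2)(q_U) = 0.
Umbra's first-order condition: 65 - 3q_U - (1/2)(q_K) = 0.
Rearranging gives the reaction functions q_K = (94 - (1/2)q_U)/3 and q_U = (65 - (1/2)q_K)/3.
Solving the pair: q_K = 998/35, q_U = 592/35.
Price P = 97 - (1/2)·(318/7) = 520/7.
Kestrel's profit: (520/7)·(998/35) - 3·(998/35) - (998/35)² = 1219.5967.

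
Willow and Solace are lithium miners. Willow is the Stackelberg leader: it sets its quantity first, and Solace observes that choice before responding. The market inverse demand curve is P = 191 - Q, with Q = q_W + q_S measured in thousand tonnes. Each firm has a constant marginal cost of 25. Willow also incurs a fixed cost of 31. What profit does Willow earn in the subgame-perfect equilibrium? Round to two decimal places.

3413.50

The follower Solace best-responds to any q_W: π_S = (191 - Q)q_S - 25q_S.
∂π_S/∂q_S = 166 - q_W - 2q_S = 0 gives the reaction function q_S = (166 - q_W)/2.
Willow substitutes q_S(q_W) into its own profit: π_W = q_W(191 - q_W - (166 - q_W)/2) - 25q_W = (108 - (1/2)q_W)q_W - 25q_W.
Leader FOC: 83 - q_W = 0, so q_W = 83.
Then q_S = (166 - 83)/2 = 83/2.
Price P = 191 - 249/2 = 133/2.
Willow's profit: (133/2 - 25)·83 - 31 = 3413.5000.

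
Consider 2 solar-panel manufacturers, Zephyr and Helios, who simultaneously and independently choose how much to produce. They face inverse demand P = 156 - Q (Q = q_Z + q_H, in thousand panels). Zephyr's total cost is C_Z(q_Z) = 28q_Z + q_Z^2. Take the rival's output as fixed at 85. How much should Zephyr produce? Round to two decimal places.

With the rival's output fixed at 85, Zephyr's profit is π_Z = (156 - 85 - q_Z)q_Z - (28q_Z + q_Z²) = (71 - q_Z)q_Z - (28q_Z + q_Z²).
∂π_Z/∂q_Z = 43 - 4q_Z = 0, so q_Z = 43/4.

10.75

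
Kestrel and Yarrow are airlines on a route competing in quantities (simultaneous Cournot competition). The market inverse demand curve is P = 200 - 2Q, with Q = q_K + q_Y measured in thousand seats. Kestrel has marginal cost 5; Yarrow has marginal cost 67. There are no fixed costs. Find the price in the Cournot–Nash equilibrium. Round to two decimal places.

90.67

Kestrel's profit: π_K = (200 - 2Q)q_K - (5q_K). Setting ∂π_K/∂q_K = 0: 195 - 4q_K - 2(q_Y) = 0.
Yarrow's profit: π_Y = (200 - 2Q)q_Y - (67q_Y). Setting ∂π_Y/∂q_Y = 0: 133 - 4q_Y - 2(q_K) = 0.
Best responses: q_K = (195 - 2q_Y)/4, q_Y = (133 - 2q_K)/4.
Solving the pair: q_K = 257/6, q_Y = 71/6.
Total output Q = 164/3, so price P = 200 - 2·(164/3) = 272/3.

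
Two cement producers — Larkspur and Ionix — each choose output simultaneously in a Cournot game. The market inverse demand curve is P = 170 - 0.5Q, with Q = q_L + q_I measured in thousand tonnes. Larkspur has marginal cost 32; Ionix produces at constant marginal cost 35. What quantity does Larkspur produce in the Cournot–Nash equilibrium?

Larkspur's profit: π_L = (170 - 0.5Q)q_L - (32q_L). Setting ∂π_L/∂q_L = 0: 138 - q_L - (1/2)(q_I) = 0.
Ionix's first-order condition: 135 - q_I - (1/2)(q_L) = 0.
Rearranging gives the reaction functions q_L = (138 - (1/2)q_I) and q_I = (135 - (1/2)q_L).
Solving the pair: q_L = 94, q_I = 88.

94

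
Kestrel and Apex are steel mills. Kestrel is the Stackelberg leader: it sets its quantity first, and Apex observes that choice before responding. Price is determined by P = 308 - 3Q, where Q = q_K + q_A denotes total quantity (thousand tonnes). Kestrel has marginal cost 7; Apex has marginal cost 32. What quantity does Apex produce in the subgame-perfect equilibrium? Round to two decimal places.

18.83

The follower Apex best-responds to any q_K: π_A = (308 - 3Q)q_A - 32q_A.
Setting the follower's marginal profit to zero, 276 - 3q_K - 6q_A = 0, i.e. q_A = (276 - 3q_K)/6.
Kestrel substitutes q_A(q_K) into its own profit: π_K = q_K(308 - 3q_K - (276 - 3q_K)/2) - 7q_K = (170 - (3/2)q_K)q_K - 7q_K.
The leader's first-order condition 163 - 3q_K = 0 yields q_K = 163/3.
Then q_A = (276 - 3·(163/3))/6 = 113/6.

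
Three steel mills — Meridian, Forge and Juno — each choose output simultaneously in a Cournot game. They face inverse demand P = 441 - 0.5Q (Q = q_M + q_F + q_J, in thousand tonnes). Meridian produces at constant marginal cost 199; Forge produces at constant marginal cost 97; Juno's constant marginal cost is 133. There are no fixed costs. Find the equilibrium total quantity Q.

Meridian's profit: π_M = (441 - 0.5Q)q_M - (199q_M). Setting ∂π_M/∂q_M = 0: 242 - q_M - (1/2)(q_F + q_J) = 0.
Forge's first-order condition: 344 - q_F - (1/2)(q_M + q_J) = 0.
Juno's profit: π_J = (441 - 0.5Q)q_J - (133q_J). Setting ∂π_J/∂q_J = 0: 308 - q_J - (1/2)(q_M + q_F) = 0.
Adding the 3 first-order conditions: 894 − 2Q = 0, so Q = 447.
Back-substituting: q_M = (242 − 447/2)/(1/2) = 37, q_F = (344 − 447/2)/(1/2) = 241, q_J = (308 − 447/2)/(1/2) = 169.
Total output Q = 37 + 241 + 169 = 447.

447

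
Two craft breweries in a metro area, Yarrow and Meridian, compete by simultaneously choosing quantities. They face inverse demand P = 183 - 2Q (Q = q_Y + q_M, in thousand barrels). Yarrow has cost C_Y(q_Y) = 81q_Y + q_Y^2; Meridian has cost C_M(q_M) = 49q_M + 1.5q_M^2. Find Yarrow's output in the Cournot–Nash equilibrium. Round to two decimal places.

Yarrow's profit: π_Y = (183 - 2Q)q_Y - (81q_Y + q_Y²). Setting ∂π_Y/∂q_Y = 0: 102 - 6q_Y - 2(q_M) = 0.
Meridian's profit: π_M = (183 - 2Q)q_M - (49q_M + (3/2)q_M²). Setting ∂π_M/∂q_M = 0: 134 - 7q_M - 2(q_Y) = 0.
Best responses: q_Y = (102 - 2q_M)/6, q_M = (134 - 2q_Y)/7.
Substituting one into the other gives q_Y = 223/19 and q_M = 300/19.

11.74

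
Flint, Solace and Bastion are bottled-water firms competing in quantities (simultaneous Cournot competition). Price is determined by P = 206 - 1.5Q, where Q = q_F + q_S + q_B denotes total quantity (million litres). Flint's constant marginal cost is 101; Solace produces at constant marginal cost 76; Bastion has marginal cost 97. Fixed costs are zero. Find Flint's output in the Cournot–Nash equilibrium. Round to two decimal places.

Flint's profit: π_F = (206 - 1.5Q)q_F - (101q_F). Setting ∂π_F/∂q_F = 0: 105 - 3q_F - (3/2)(q_S + q_B) = 0.
Solace's first-order condition: 130 - 3q_S - (3/2)(q_F + q_B) = 0.
Bastion's profit: π_B = (206 - 1.5Q)q_B - (97q_B). Setting ∂π_B/∂q_B = 0: 109 - 3q_B - (3/2)(q_F + q_S) = 0.
Adding the 3 conditions: 344 − 3Q − 3Q = 0, i.e. Q = 172/3.
Back-substituting: q_F = (105 − 86)/(3/2) = 38/3, q_S = (130 − 86)/(3/2) = 88/3, q_B = (109 − 86)/(3/2) = 46/3.

12.67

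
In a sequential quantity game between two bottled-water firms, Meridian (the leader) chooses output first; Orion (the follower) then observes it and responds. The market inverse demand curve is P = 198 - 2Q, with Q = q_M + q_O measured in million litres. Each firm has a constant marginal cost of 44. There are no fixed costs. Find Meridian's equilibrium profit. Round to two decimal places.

Solve by backward induction. Given q_M, the follower Orion maximises π_O = (198 - 2q_M - 2q_O)q_O - 44q_O.
Setting the follower's marginal profit to zero, 154 - 2q_M - 4q_O = 0, i.e. q_O = (154 - 2q_M)/4.
The leader anticipates this reaction. Substituting into P = 198 - 2Q gives P = 121 - q_M, so π_M = (121 - q_M)q_M - 44q_M.
The leader's first-order condition 77 - 2q_M = 0 yields q_M = 77/2.
Then q_O = (154 - 2·(77/2))/4 = 77/4.
Price P = 198 - 2·(231/4) = 165/2.
Meridian's profit: (165/2 - 44)·(77/2) = 1482.2500.

1482.25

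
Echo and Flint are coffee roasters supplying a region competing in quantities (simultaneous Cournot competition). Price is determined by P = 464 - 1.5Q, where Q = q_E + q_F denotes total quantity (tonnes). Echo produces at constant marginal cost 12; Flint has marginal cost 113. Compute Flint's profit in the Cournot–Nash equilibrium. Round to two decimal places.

4629.63

Echo's profit: π_E = (464 - 1.5Q)q_E - (12q_E). Setting ∂π_E/∂q_E = 0: 452 - 3q_E - (3/2)(q_F) = 0.
Flint's first-order condition: 351 - 3q_F - (3/2)(q_E) = 0.
Rearranging gives the reaction functions q_E = (452 - (3/2)q_F)/3 and q_F = (351 - (3/2)q_E)/3.
Substituting one into the other gives q_E = 1106/9 and q_F = 500/9.
Price P = 464 - (3/2)·(1606/9) = 589/3.
Flint's profit: (589/3 - 113)·(500/9) = 4629.6296.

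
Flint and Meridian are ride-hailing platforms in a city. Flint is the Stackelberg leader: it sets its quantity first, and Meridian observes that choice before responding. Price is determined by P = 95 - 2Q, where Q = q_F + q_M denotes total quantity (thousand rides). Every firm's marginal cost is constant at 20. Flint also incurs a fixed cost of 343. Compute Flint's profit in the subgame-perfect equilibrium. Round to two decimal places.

8.56

Solve by backward induction. Given q_F, the follower Meridian maximises π_M = (95 - 2q_F - 2q_M)q_M - 20q_M.
Follower FOC: 75 - 2q_F - 4q_M = 0, so q_M(q_F) = (75 - 2q_F)/4.
The leader anticipates this reaction. Substituting into P = 95 - 2Q gives P = 115/2 - q_F, so π_F = (115/2 - q_F)q_F - 20q_F.
The leader's first-order condition 75/2 - 2q_F = 0 yields q_F = 75/4.
Then q_M = (75 - 2·(75/4))/4 = 75/8.
Price P = 95 - 2·(225/8) = 155/4.
Flint's profit: (155/4 - 20)·(75/4) - 343 = 137/16.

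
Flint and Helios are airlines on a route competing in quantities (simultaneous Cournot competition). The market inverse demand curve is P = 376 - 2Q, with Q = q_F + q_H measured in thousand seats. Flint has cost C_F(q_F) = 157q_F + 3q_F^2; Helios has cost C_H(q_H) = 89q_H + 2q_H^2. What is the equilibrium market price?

281

Flint's profit: π_F = (376 - 2Q)q_F - (157q_F + 3q_F²). Setting ∂π_F/∂q_F = 0: 219 - 10q_F - 2(q_H) = 0.
Helios's profit: π_H = (376 - 2Q)q_H - (89q_H + 2q_H²). Setting ∂π_H/∂q_H = 0: 287 - 8q_H - 2(q_F) = 0.
So q_F = (219 - 2q_H)/10 and q_H = (287 - 2q_F)/8.
Solving the pair: q_F = 31/2, q_H = 32.
Total output Q = 95/2, so price P = 376 - 2·(95/2) = 281.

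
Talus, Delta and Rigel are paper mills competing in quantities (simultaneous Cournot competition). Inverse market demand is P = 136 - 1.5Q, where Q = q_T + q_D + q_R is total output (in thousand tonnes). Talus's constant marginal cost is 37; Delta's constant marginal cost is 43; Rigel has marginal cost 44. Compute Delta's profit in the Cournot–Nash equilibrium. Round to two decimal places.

Talus's profit: π_T = (136 - 1.5Q)q_T - (37q_T). Setting ∂π_T/∂q_T = 0: 99 - 3q_T - (3/2)(q_D + q_R) = 0.
Delta's profit: π_D = (136 - 1.5Q)q_D - (43q_D). Setting ∂π_D/∂q_D = 0: 93 - 3q_D - (3/2)(q_T + q_R) = 0.
Rigel's first-order condition: 92 - 3q_R - (3/2)(q_T + q_D) = 0.
Adding the 3 first-order conditions: 284 − 6Q = 0, so Q = 142/3.
Back-substituting: q_T = (99 − 71)/(3/2) = 56/3, q_D = (93 − 71)/(3/2) = 44/3, q_R = (92 − 71)/(3/2) = 14.
Price P = 136 - (3/2)·(142/3) = 65.
Delta's profit: (65 - 43)·(44/3) = 968/3.

322.67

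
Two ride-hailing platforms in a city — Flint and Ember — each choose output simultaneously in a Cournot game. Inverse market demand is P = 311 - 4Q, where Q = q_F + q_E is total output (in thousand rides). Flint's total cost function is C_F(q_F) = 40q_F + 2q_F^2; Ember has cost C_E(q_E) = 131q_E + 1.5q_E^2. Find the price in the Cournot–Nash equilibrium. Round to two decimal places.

Flint's profit: π_F = (311 - 4Q)q_F - (40q_F + 2q_F²). Setting ∂π_F/∂q_F = 0: 271 - 12q_F - 4(q_E) = 0.
Ember's profit: π_E = (311 - 4Q)q_E - (131q_E + (3/2)q_E²). Setting ∂π_E/∂q_E = 0: 180 - 11q_E - 4(q_F) = 0.
Best responses: q_F = (271 - 4q_E)/12, q_E = (180 - 4q_F)/11.
Substituting one into the other gives q_F = 19.4914 and q_E = 269/29.
Total output Q = 28.7672, so price P = 311 - 4·28.7672 = 195.9310.

195.93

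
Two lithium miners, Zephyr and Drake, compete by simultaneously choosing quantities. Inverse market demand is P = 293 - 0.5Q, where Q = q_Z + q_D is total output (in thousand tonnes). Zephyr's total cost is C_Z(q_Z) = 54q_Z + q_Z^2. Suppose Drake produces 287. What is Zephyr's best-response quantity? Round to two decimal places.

31.83

With the rival's output fixed at 287, Zephyr's profit is π_Z = (293 - (1/2)·287 - (1/2)q_Z)q_Z - (54q_Z + q_Z²) = (299/2 - (1/2)q_Z)q_Z - (54q_Z + q_Z²).
∂π_Z/∂q_Z = 191/2 - 3q_Z = 0, so q_Z = 191/6.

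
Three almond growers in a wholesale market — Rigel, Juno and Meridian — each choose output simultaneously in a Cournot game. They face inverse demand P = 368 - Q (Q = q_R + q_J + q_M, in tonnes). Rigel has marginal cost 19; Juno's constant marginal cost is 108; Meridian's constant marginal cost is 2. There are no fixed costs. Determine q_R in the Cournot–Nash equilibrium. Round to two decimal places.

105.25

Rigel's profit: π_R = (368 - Q)q_R - (19q_R). Setting ∂π_R/∂q_R = 0: 349 - 2q_R - (q_J + q_M) = 0.
Juno's first-order condition: 260 - 2q_J - (q_R + q_M) = 0.
Meridian's first-order condition: 366 - 2q_M - (q_R + q_J) = 0.
Adding the 3 first-order conditions: 975 − 4Q = 0, so Q = 975/4.
Back-substituting: q_R = (349 − 975/4) = 421/4, q_J = (260 − 975/4) = 65/4, q_M = (366 − 975/4) = 489/4.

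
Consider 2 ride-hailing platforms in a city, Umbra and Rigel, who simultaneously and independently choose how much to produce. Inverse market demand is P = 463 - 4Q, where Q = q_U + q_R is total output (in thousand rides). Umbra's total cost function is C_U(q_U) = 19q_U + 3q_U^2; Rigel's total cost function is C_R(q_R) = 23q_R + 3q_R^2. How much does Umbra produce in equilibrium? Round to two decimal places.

24.76

Umbra's profit: π_U = (463 - 4Q)q_U - (19q_U + 3q_U²). Setting ∂π_U/∂q_U = 0: 444 - 14q_U - 4(q_R) = 0.
Rigel's profit: π_R = (463 - 4Q)q_R - (23q_R + 3q_R²). Setting ∂π_R/∂q_R = 0: 440 - 14q_R - 4(q_U) = 0.
Best responses: q_U = (444 - 4q_R)/14, q_R = (440 - 4q_U)/14.
Solving the pair: q_U = 1114/45, q_R = 1096/45.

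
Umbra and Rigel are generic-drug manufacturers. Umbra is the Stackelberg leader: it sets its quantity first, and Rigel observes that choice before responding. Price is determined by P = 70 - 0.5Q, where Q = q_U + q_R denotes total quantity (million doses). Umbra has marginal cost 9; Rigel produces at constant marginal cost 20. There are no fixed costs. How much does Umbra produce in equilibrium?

The follower Rigel best-responds to any q_U: π_R = (70 - 0.5Q)q_R - 20q_R.
Follower FOC: 50 - (1/2)q_U - q_R = 0, so q_R(q_U) = (50 - (1/2)q_U).
Umbra substitutes q_R(q_U) into its own profit: π_U = q_U(70 - (1/2)q_U - (50 - (1/2)q_U)/2) - 9q_U = (45 - (1/4)q_U)q_U - 9q_U.
Leader FOC: 36 - (1/2)q_U = 0, so q_U = 72.
Then q_R = (50 - (1/2)·72) = 14.

72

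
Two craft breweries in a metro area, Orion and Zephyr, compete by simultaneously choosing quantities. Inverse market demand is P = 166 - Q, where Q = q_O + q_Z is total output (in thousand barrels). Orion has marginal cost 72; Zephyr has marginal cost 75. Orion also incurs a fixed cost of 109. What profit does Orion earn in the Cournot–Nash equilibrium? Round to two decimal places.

Orion's profit: π_O = (166 - Q)q_O - (72q_O). Setting ∂π_O/∂q_O = 0: 94 - 2q_O - (q_Z) = 0.
Zephyr's profit: π_Z = (166 - Q)q_Z - (75q_Z). Setting ∂π_Z/∂q_Z = 0: 91 - 2q_Z - (q_O) = 0.
Best responses: q_O = (94 - q_Z)/2, q_Z = (91 - q_O)/2.
Substituting one into the other gives q_O = 97/3 and q_Z = 88/3.
Price P = 166 - 185/3 = 313/3.
Orion's profit: (313/3 - 72)·(97/3) - 109 = 936.4444.

936.44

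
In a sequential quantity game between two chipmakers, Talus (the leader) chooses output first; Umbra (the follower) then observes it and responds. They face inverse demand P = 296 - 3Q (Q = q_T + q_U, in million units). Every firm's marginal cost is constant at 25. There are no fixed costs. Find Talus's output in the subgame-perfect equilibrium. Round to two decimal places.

The follower Umbra best-responds to any q_T: π_U = (296 - 3Q)q_U - 25q_U.
Setting the follower's marginal profit to zero, 271 - 3q_T - 6q_U = 0, i.e. q_U = (271 - 3q_T)/6.
Talus substitutes q_U(q_T) into its own profit: π_T = q_T(296 - 3q_T - (271 - 3q_T)/2) - 25q_T = (321/2 - (3/2)q_T)q_T - 25q_T.
Leader FOC: 271/2 - 3q_T = 0, so q_T = 271/6.
Then q_U = (271 - 3·(271/6))/6 = 271/12.

45.17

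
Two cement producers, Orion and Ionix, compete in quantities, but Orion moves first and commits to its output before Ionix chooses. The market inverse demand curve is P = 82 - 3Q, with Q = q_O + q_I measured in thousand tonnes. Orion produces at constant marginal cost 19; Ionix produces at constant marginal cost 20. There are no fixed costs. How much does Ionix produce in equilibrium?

Solve by backward induction. Given q_O, the follower Ionix maximises π_I = (82 - 3q_O - 3q_I)q_I - 20q_I.
∂π_I/∂q_I = 62 - 3q_O - 6q_I = 0 gives the reaction function q_I = (62 - 3q_O)/6.
The leader anticipates this reaction. Substituting into P = 82 - 3Q gives P = 51 - (3/2)q_O, so π_O = (51 - (3/2)q_O)q_O - 19q_O.
The leader's first-order condition 32 - 3q_O = 0 yields q_O = 32/3.
Then q_I = (62 - 3·(32/3))/6 = 5.

5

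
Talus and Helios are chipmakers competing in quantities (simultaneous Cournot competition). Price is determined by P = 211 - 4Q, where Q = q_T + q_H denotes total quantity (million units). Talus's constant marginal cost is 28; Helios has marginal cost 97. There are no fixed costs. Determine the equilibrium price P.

112

Talus's profit: π_T = (211 - 4Q)q_T - (28q_T). Setting ∂π_T/∂q_T = 0: 183 - 8q_T - 4(q_H) = 0.
Helios's profit: π_H = (211 - 4Q)q_H - (97q_H). Setting ∂π_H/∂q_H = 0: 114 - 8q_H - 4(q_T) = 0.
Rearranging gives the reaction functions q_T = (183 - 4q_H)/8 and q_H = (114 - 4q_T)/8.
Solving the pair: q_T = 21, q_H = 15/4.
Total output Q = 99/4, so price P = 211 - 4·(99/4) = 112.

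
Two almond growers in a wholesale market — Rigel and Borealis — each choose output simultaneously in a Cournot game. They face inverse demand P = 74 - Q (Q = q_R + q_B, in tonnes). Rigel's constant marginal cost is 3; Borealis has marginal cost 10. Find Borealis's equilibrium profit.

361

Rigel's profit: π_R = (74 - Q)q_R - (3q_R). Setting ∂π_R/∂q_R = 0: 71 - 2q_R - (q_B) = 0.
Borealis's profit: π_B = (74 - Q)q_B - (10q_B). Setting ∂π_B/∂q_B = 0: 64 - 2q_B - (q_R) = 0.
Rearranging gives the reaction functions q_R = (71 - q_B)/2 and q_B = (64 - q_R)/2.
Substituting one into the other gives q_R = 26 and q_B = 19.
Price P = 74 - 45 = 29.
Borealis's profit: (29 - 10)·19 = 361.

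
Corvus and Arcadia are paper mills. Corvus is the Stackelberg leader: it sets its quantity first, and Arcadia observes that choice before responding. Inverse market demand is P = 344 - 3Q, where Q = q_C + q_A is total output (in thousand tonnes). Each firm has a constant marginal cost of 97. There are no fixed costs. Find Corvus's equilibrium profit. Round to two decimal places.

Solve by backward induction. Given q_C, the follower Arcadia maximises π_A = (344 - 3q_C - 3q_A)q_A - 97q_A.
Setting the follower's marginal profit to zero, 247 - 3q_C - 6q_A = 0, i.e. q_A = (247 - 3q_C)/6.
Corvus substitutes q_A(q_C) into its own profit: π_C = q_C(344 - 3q_C - (247 - 3q_C)/2) - 97q_C = (441/2 - (3/2)q_C)q_C - 97q_C.
Maximising: ∂π_C/∂q_C = 247/2 - 3q_C = 0, giving q_C = 247/6.
Then q_A = (247 - 3·(247/6))/6 = 247/12.
Price P = 344 - 3·(247/4) = 635/4.
Corvus's profit: (635/4 - 97)·(247/6) = 2542.0417.

2542.04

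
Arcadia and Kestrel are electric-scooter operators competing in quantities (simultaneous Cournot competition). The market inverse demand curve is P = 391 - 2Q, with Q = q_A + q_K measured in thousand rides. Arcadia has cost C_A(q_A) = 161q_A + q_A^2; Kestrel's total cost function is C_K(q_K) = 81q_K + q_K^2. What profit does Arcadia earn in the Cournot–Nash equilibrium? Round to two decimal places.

Arcadia's profit: π_A = (391 - 2Q)q_A - (161q_A + q_A²). Setting ∂π_A/∂q_A = 0: 230 - 6q_A - 2(q_K) = 0.
Kestrel's first-order condition: 310 - 6q_K - 2(q_A) = 0.
So q_A = (230 - 2q_K)/6 and q_K = (310 - 2q_A)/6.
Solving the pair: q_A = 95/4, q_K = 175/4.
Price P = 391 - 2·(135/2) = 256.
Arcadia's profit: 256·(95/4) - 161·(95/4) - (95/4)² = 1692.1875.

1692.19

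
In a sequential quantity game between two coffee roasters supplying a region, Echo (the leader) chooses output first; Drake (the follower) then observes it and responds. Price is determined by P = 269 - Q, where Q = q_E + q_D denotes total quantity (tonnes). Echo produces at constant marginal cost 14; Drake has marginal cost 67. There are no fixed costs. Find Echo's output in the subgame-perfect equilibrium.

154

Solve by backward induction. Given q_E, the follower Drake maximises π_D = (269 - q_E - q_D)q_D - 67q_D.
∂π_D/∂q_D = 202 - q_E - 2q_D = 0 gives the reaction function q_D = (202 - q_E)/2.
Echo substitutes q_D(q_E) into its own profit: π_E = q_E(269 - q_E - (202 - q_E)/2) - 14q_E = (168 - (1/2)q_E)q_E - 14q_E.
The leader's first-order condition 154 - q_E = 0 yields q_E = 154.
Then q_D = (202 - 154)/2 = 24.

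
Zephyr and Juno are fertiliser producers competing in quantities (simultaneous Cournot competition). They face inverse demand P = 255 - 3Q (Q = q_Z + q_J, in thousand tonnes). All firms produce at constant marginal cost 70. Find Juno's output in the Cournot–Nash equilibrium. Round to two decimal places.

Each firm earns π_i = (255 - 3Q)q_i - 70q_i.
First-order condition (treating rivals' output as given): 185 - 6q_i - 3q_j = 0.
With identical firms every q_j equals q_i, so q_j = q_i and 185 = 9q_i, giving q_i = 185/9.

20.56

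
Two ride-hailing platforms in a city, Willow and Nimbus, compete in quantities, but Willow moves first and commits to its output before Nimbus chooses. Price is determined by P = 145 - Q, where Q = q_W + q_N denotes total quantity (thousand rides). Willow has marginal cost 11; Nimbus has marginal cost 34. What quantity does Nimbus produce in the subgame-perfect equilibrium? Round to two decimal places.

16.25

The follower Nimbus best-responds to any q_W: π_N = (145 - Q)q_N - 34q_N.
∂π_N/∂q_N = 111 - q_W - 2q_N = 0 gives the reaction function q_N = (111 - q_W)/2.
Willow substitutes q_N(q_W) into its own profit: π_W = q_W(145 - q_W - (111 - q_W)/2) - 11q_W = (179/2 - (1/2)q_W)q_W - 11q_W.
Maximising: ∂π_W/∂q_W = 157/2 - q_W = 0, giving q_W = 157/2.
Then q_N = (111 - 157/2)/2 = 65/4.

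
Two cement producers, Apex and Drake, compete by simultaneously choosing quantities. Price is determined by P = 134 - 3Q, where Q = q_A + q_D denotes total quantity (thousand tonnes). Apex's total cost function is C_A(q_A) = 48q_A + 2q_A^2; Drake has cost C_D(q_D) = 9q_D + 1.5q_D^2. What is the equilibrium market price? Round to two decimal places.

82.48

Apex's profit: π_A = (134 - 3Q)q_A - (48q_A + 2q_A²). Setting ∂π_A/∂q_A = 0: 86 - 10q_A - 3(q_D) = 0.
Drake's first-order condition: 125 - 9q_D - 3(q_A) = 0.
Best responses: q_A = (86 - 3q_D)/10, q_D = (125 - 3q_A)/9.
Substituting one into the other gives q_A = 133/27 and q_D = 992/81.
Total output Q = 1391/81, so price P = 134 - 3·(1391/81) = 82.4815.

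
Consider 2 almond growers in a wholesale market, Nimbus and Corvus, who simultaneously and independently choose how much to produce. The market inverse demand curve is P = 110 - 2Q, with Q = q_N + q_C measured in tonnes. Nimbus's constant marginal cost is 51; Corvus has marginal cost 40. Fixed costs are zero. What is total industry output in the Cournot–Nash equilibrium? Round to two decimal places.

Nimbus's profit: π_N = (110 - 2Q)q_N - (51q_N). Setting ∂π_N/∂q_N = 0: 59 - 4q_N - 2(q_C) = 0.
Corvus's profit: π_C = (110 - 2Q)q_C - (40q_C). Setting ∂π_C/∂q_C = 0: 70 - 4q_C - 2(q_N) = 0.
Rearranging gives the reaction functions q_N = (59 - 2q_C)/4 and q_C = (70 - 2q_N)/4.
Solving the pair: q_N = 8, q_C = 27/2.
Total output Q = 8 + 27/2 = 43/2.

21.50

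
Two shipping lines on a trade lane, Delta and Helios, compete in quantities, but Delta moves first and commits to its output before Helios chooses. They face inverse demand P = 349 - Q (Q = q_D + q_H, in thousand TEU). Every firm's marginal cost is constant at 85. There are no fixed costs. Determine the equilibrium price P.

The follower Helios best-responds to any q_D: π_H = (349 - Q)q_H - 85q_H.
Setting the follower's marginal profit to zero, 264 - q_D - 2q_H = 0, i.e. q_H = (264 - q_D)/2.
The leader anticipates this reaction. Substituting into P = 349 - Q gives P = 217 - (1/2)q_D, so π_D = (217 - (1/2)q_D)q_D - 85q_D.
Leader FOC: 132 - q_D = 0, so q_D = 132.
Then q_H = (264 - 132)/2 = 66.
Total output Q = 198, so price P = 349 - 198 = 151.

151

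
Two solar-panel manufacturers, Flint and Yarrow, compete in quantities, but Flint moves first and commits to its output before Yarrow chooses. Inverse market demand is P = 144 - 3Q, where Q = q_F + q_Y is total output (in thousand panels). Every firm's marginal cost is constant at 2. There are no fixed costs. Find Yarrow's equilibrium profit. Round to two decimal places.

420.08

The follower Yarrow best-responds to any q_F: π_Y = (144 - 3Q)q_Y - 2q_Y.
Setting the follower's marginal profit to zero, 142 - 3q_F - 6q_Y = 0, i.e. q_Y = (142 - 3q_F)/6.
Flint substitutes q_Y(q_F) into its own profit: π_F = q_F(144 - 3q_F - (142 - 3q_F)/2) - 2q_F = (73 - (3/2)q_F)q_F - 2q_F.
Leader FOC: 71 - 3q_F = 0, so q_F = 71/3.
Then q_Y = (142 - 3·(71/3))/6 = 71/6.
Price P = 144 - 3·(71/2) = 75/2.
Yarrow's profit: (75/2 - 2)·(71/6) = 420.0833.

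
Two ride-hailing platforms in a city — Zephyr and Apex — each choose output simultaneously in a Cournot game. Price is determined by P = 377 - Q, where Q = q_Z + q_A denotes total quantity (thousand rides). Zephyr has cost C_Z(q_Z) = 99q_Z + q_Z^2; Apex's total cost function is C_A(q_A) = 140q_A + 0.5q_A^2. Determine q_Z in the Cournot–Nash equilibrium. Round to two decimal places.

54.27

Zephyr's profit: π_Z = (377 - Q)q_Z - (99q_Z + q_Z²). Setting ∂π_Z/∂q_Z = 0: 278 - 4q_Z - (q_A) = 0.
Apex's first-order condition: 237 - 3q_A - (q_Z) = 0.
So q_Z = (278 - q_A)/4 and q_A = (237 - q_Z)/3.
Solving the pair: q_Z = 597/11, q_A = 670/11.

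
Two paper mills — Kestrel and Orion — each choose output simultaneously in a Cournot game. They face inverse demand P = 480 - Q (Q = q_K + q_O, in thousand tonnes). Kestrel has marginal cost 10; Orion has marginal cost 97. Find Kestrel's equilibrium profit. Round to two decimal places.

Kestrel's profit: π_K = (480 - Q)q_K - (10q_K). Setting ∂π_K/∂q_K = 0: 470 - 2q_K - (q_O) = 0.
Orion's profit: π_O = (480 - Q)q_O - (97q_O). Setting ∂π_O/∂q_O = 0: 383 - 2q_O - (q_K) = 0.
So q_K = (470 - q_O)/2 and q_O = (383 - q_K)/2.
Solving the pair: q_K = 557/3, q_O = 296/3.
Price P = 480 - 853/3 = 587/3.
Kestrel's profit: (587/3 - 10)·(557/3) = 34472.1111.

34472.11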